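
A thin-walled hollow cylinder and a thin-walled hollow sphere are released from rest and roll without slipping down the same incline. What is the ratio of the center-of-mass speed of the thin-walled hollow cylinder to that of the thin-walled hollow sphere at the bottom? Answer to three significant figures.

Each satisfies Mgh = ½(1+k)Mv² with k = I/(MR²), so v ∝ 1/√(1+k).
For the thin-walled hollow cylinder k = 1; for the thin-walled hollow sphere k = 2/3.
v₁/v₂ = √((1+k₂)/(1+k₁)) = √(1.667/2) ≈ 0.913.

v_ratio ≈ 0.913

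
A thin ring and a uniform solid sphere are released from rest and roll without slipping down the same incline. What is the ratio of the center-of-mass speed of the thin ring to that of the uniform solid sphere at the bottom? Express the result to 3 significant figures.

Each satisfies Mgh = ½(1+k)Mv² with k = I/(MR²), so v ∝ 1/√(1+k).
For the thin ring k = 1; for the uniform solid sphere k = 0.4.
v₁/v₂ = √((1+k₂)/(1+k₁)) = √(1.4/2) ≈ 0.837.

v_ratio ≈ 0.837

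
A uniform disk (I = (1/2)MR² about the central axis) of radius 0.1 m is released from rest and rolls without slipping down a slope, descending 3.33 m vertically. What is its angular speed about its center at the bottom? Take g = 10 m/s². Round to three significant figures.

The moment of inertia is (1/2)MR², giving k ≡ I/(MR²) = 0.5.
Rolling without slipping gives ω = v/R, so the total kinetic energy is ½Mv² + ½Iω² = ½(1+k)Mv² = (3/4)Mv².
Energy conservation Mgh = ½(1+k)Mv² gives v = √(2gh/(1+k)) = √(2 × 10 × 3.33 / 1.5) = 6.663 m/s.
The angular speed follows from ω = v/R = 6.663/0.1 ≈ 66.6 rad/s.

ω ≈ 66.6 rad/s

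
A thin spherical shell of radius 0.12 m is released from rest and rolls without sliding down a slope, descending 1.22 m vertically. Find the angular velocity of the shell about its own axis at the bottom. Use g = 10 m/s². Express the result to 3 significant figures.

Here I = (2/3)MR², so the shape factor k = I/(MR²) = 2/3.
Pure rolling means v = ωR; then KE = ½Mv² + ½I(v/R)² = ½(1+k)Mv² = (5/6)Mv².
Energy conservation Mgh = ½(1+k)Mv² gives v = √(2gh/(1+k)) = √(2 × 10 × 1.22 / 1.667) = 3.826 m/s.
Then ω = v/R = 3.826 / 0.12 ≈ 31.9 rad/s.

ω ≈ 31.9 rad/s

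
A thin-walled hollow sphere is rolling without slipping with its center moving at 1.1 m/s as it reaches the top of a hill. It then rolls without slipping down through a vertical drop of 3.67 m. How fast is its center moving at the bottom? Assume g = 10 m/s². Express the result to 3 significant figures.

v ≈ 6.73 m/s

The moment of inertia is (2/3)MR², giving k ≡ I/(MR²) = 2/3.
Rolling without slipping gives ω = v/R, so the total kinetic energy is ½Mv² + ½Iω² = ½(1+k)Mv² = (5/6)Mv².
Conserving energy between top and bottom: (5/6)Mv² = (5/6)Mv₀² + Mgh, hence v² = v₀² + 2gh/(1+k).
v = √(1.1² + 2×10×3.67/1.667) = √45.25 ≈ 6.73 m/s.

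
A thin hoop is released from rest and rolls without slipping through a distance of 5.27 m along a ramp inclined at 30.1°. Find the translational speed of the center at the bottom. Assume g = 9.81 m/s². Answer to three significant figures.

v ≈ 5.09 m/s

The moment of inertia is MR², giving k ≡ I/(MR²) = 1.
The rolling condition ω = v/R makes the rotational term ½I(v/R)² = ½kMv², so KE_total = ½(1+k)Mv² = Mv².
The vertical drop is h = L sinθ = 5.27 × sin30.1° = 2.643 m.
Energy conservation: Mgh = Mv², so v = √(2gh/(1+k)) = √(2 × 9.81 × 2.643 / 2) ≈ 5.09 m/s.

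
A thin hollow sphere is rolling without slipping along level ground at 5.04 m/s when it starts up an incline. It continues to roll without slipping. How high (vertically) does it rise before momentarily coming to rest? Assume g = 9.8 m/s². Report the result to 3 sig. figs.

For this body I = (2/3)MR², i.e. k = I/(MR²) = 2/3.
The rolling condition ω = v/R makes the rotational term ½I(v/R)² = ½kMv², so KE_total = ½(1+k)Mv² = (5/6)Mv².
At the top the kinetic energy is zero, so (5/6)Mv₀² = Mgh.
Thus h = (1+k)v₀²/(2g) = 1.667 × 5.04² / (2 × 9.8) ≈ 2.16 m.

h ≈ 2.16 m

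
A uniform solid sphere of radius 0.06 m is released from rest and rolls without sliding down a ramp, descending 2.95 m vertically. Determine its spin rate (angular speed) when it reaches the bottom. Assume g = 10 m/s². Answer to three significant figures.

ω ≈ 108 rad/s

For this body I = (2/5)MR², i.e. k = I/(MR²) = 0.4.
Since it rolls without slipping, ω = v/R and KE = ½Mv² + ½Iω² = ½(1+k)Mv² = (7/10)Mv².
Energy conservation Mgh = ½(1+k)Mv² gives v = √(2gh/(1+k)) = √(2 × 10 × 2.95 / 1.4) = 6.492 m/s.
Then ω = v/R = 6.492 / 0.06 ≈ 108 rad/s.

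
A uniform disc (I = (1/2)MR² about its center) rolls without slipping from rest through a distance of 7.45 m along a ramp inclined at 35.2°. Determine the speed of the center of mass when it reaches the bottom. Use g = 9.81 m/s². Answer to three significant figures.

v ≈ 7.49 m/s

Here I = (1/2)MR², so the shape factor k = I/(MR²) = 0.5.
Since it rolls without slipping, ω = v/R and KE = ½Mv² + ½Iω² = ½(1+k)Mv² = (3/4)Mv².
The vertical drop is h = L sinθ = 7.45 × sin35.2° = 4.294 m.
Setting Mgh = (3/4)Mv² gives v = √(2gh/(1+k)) = √(2·9.81·4.294/1.5) ≈ 7.49 m/s.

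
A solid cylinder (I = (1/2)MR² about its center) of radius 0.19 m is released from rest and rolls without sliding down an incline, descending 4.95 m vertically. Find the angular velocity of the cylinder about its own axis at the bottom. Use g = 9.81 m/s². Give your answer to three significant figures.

For this body I = (1/2)MR², i.e. k = I/(MR²) = 0.5.
Rolling without slipping gives ω = v/R, so the total kinetic energy is ½Mv² + ½Iω² = ½(1+k)Mv² = (3/4)Mv².
Energy conservation Mgh = ½(1+k)Mv² gives v = √(2gh/(1+k)) = √(2 × 9.81 × 4.95 / 1.5) = 8.046 m/s.
The angular speed follows from ω = v/R = 8.046/0.19 ≈ 42.3 rad/s.

ω ≈ 42.3 rad/s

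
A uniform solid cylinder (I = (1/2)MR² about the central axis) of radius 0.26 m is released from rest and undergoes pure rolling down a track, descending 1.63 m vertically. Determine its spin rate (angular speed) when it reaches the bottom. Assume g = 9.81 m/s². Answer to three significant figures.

ω ≈ 17.8 rad/s

With I = (1/2)MR², the ratio k = I/(MR²) is 0.5.
Pure rolling means v = ωR; then KE = ½Mv² + ½I(v/R)² = ½(1+k)Mv² = (3/4)Mv².
Energy conservation Mgh = ½(1+k)Mv² gives v = √(2gh/(1+k)) = √(2 × 9.81 × 1.63 / 1.5) = 4.617 m/s.
The angular speed follows from ω = v/R = 4.617/0.26 ≈ 17.8 rad/s.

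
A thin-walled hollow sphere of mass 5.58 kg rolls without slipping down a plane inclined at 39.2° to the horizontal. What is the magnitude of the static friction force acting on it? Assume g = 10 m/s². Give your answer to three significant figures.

f ≈ 14.1 N

For this body I = (2/3)MR², i.e. k = I/(MR²) = 2/3.
Along the incline Mg sinθ − f = Ma, and torque about the center fR = Iα = kMR²(a/R) gives f = kMa.
Combining, a = g sinθ/(1+k) and f = kMa = kMg sinθ/(1+k).
f = (2/3) × 5.58 × 10 × sin39.2° / 1.667 ≈ 14.1 N.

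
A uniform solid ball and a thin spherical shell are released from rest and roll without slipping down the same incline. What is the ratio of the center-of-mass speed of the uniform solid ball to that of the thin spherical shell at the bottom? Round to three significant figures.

v_ratio ≈ 1.09

Each satisfies Mgh = ½(1+k)Mv² with k = I/(MR²), so v ∝ 1/√(1+k).
For the uniform solid ball k = 0.4; for the thin spherical shell k = 2/3.
v₁/v₂ = √((1+k₂)/(1+k₁)) = √(1.667/1.4) ≈ 1.09.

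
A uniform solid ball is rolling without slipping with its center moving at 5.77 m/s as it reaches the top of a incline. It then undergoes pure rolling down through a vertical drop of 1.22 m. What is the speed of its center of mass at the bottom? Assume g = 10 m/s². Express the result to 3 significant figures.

v ≈ 7.12 m/s

For this body I = (2/5)MR², i.e. k = I/(MR²) = 0.4.
Pure rolling means v = ωR; then KE = ½Mv² + ½I(v/R)² = ½(1+k)Mv² = (7/10)Mv².
Conserving energy between top and bottom: (7/10)Mv² = (7/10)Mv₀² + Mgh, hence v² = v₀² + 2gh/(1+k).
v = √(5.77² + 2×10×1.22/1.4) = √50.72 ≈ 7.12 m/s.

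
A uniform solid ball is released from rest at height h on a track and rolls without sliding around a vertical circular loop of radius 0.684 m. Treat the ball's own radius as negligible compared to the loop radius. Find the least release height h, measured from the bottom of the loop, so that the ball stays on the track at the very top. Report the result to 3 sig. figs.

For this body I = (2/5)MR², i.e. k = I/(MR²) = 0.4.
At the top of the loop, the minimum-contact condition is Mg = Mv_top²/r, so v_top² = gr.
With ω = v/R, the kinetic energy at speed v is ½(1+k)Mv² = (7/10)Mv².
Energy conservation from release (height h) to the top (height 2r): Mgh = Mg(2r) + (7/10)M·gr.
Thus h_min = 2r + (1+k)r/2 = r(2 + 1.4/2) = 0.684 × 2.7 ≈ 1.85 m.

h_min ≈ 1.85 m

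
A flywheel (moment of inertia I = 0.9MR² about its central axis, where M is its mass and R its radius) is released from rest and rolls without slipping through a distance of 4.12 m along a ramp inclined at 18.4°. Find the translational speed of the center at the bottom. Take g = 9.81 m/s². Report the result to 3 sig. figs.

v ≈ 3.66 m/s

With I = 0.9MR², the ratio k = I/(MR²) is 0.9.
Rolling without slipping gives ω = v/R, so the total kinetic energy is ½Mv² + ½Iω² = ½(1+k)Mv² = (19/20)Mv².
The vertical drop is h = L sinθ = 4.12 × sin18.4° = 1.3 m.
Energy conservation: Mgh = (19/20)Mv², so v = √(2gh/(1+k)) = √(2 × 9.81 × 1.3 / 1.9) ≈ 3.66 m/s.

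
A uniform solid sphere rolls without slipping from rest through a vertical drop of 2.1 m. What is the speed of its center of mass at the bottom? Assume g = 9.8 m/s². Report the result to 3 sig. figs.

The moment of inertia is (2/5)MR², giving k ≡ I/(MR²) = 0.4.
Since it rolls without slipping, ω = v/R and KE = ½Mv² + ½Iω² = ½(1+k)Mv² = (7/10)Mv².
Energy conservation: Mgh = (7/10)Mv², so v = √(2gh/(1+k)) = √(2 × 9.8 × 2.1 / 1.4) ≈ 5.42 m/s.

v ≈ 5.42 m/s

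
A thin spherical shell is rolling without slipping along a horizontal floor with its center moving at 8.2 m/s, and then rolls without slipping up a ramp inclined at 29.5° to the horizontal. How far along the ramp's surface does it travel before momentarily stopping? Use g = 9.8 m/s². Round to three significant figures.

d ≈ 11.6 m

Here I = (2/3)MR², so the shape factor k = I/(MR²) = 2/3.
Pure rolling means v = ωR; then KE = ½Mv² + ½I(v/R)² = ½(1+k)Mv² = (5/6)Mv².
Setting this equal to Mgh gives the vertical rise h = (1+k)v₀²/(2g) = 1.667×8.2²/(2×9.8) = 5.718 m.
The distance along the slope is d = h/sinθ = 5.718/sin29.5° ≈ 11.6 m.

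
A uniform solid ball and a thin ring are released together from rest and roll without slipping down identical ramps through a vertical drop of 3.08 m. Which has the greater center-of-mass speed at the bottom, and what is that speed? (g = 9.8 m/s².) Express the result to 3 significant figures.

the uniform solid ball, at v ≈ 6.57 m/s

For rolling without slipping, Mgh = ½(1+k)Mv² where k = I/(MR²), so v = √(2gh/(1+k)).
Uniform solid ball: k = 0.4, giving v = √(2×9.8×3.08/1.4) = 6.567 m/s.
Thin ring: k = 1, giving v = √(2×9.8×3.08/2) = 5.494 m/s.
The smaller k wins: the uniform solid ball, at ≈ 6.57 m/s.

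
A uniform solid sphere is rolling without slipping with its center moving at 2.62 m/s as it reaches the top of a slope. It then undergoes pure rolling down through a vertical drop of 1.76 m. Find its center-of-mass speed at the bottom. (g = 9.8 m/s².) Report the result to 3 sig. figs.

v ≈ 5.61 m/s

With I = (2/5)MR², the ratio k = I/(MR²) is 0.4.
Pure rolling means v = ωR; then KE = ½Mv² + ½I(v/R)² = ½(1+k)Mv² = (7/10)Mv².
Conserving energy between top and bottom: (7/10)Mv² = (7/10)Mv₀² + Mgh, hence v² = v₀² + 2gh/(1+k).
v = √(2.62² + 2×9.8×1.76/1.4) = √31.5 ≈ 5.61 m/s.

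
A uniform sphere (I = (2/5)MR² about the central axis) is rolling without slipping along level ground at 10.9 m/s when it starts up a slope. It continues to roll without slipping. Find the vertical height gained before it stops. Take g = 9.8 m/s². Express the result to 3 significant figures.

The moment of inertia is (2/5)MR², giving k ≡ I/(MR²) = 0.4.
Rolling without slipping gives ω = v/R, so the total kinetic energy is ½Mv² + ½Iω² = ½(1+k)Mv² = (7/10)Mv².
At the top the kinetic energy is zero, so (7/10)Mv₀² = Mgh.
Thus h = (1+k)v₀²/(2g) = 1.4 × 10.9² / (2 × 9.8) ≈ 8.49 m.

h ≈ 8.49 m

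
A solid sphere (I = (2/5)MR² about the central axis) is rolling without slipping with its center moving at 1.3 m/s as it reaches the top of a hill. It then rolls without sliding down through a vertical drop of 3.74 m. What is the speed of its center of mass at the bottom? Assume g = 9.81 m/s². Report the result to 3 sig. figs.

v ≈ 7.36 m/s

For this body I = (2/5)MR², i.e. k = I/(MR²) = 0.4.
The rolling condition ω = v/R makes the rotational term ½I(v/R)² = ½kMv², so KE_total = ½(1+k)Mv² = (7/10)Mv².
Conserving energy between top and bottom: (7/10)Mv² = (7/10)Mv₀² + Mgh, hence v² = v₀² + 2gh/(1+k).
v = √(1.3² + 2×9.81×3.74/1.4) = √54.1 ≈ 7.36 m/s.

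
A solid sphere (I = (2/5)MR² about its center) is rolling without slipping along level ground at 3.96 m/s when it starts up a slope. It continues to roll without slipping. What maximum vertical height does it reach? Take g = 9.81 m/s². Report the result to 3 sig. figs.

For this body I = (2/5)MR², i.e. k = I/(MR²) = 0.4.
Rolling without slipping gives ω = v/R, so the total kinetic energy is ½Mv² + ½Iω² = ½(1+k)Mv² = (7/10)Mv².
At the top the kinetic energy is zero, so (7/10)Mv₀² = Mgh.
Thus h = (1+k)v₀²/(2g) = 1.4 × 3.96² / (2 × 9.81) ≈ 1.12 m.

h ≈ 1.12 m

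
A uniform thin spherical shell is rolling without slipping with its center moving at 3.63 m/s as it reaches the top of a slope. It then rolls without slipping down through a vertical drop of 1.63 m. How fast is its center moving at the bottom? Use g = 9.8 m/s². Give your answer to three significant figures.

v ≈ 5.69 m/s

The moment of inertia is (2/3)MR², giving k ≡ I/(MR²) = 2/3.
Since it rolls without slipping, ω = v/R and KE = ½Mv² + ½Iω² = ½(1+k)Mv² = (5/6)Mv².
Conserving energy between top and bottom: (5/6)Mv² = (5/6)Mv₀² + Mgh, hence v² = v₀² + 2gh/(1+k).
v = √(3.63² + 2×9.8×1.63/1.667) = √32.35 ≈ 5.69 m/s.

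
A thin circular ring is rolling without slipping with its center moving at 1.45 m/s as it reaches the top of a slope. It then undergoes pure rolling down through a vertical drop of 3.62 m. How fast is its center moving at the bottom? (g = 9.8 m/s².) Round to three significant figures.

For this body I = MR², i.e. k = I/(MR²) = 1.
The rolling condition ω = v/R makes the rotational term ½I(v/R)² = ½kMv², so KE_total = ½(1+k)Mv² = Mv².
Conserving energy between top and bottom: Mv² = Mv₀² + Mgh, hence v² = v₀² + 2gh/(1+k).
v = √(1.45² + 2×9.8×3.62/2) = √37.58 ≈ 6.13 m/s.

v ≈ 6.13 m/s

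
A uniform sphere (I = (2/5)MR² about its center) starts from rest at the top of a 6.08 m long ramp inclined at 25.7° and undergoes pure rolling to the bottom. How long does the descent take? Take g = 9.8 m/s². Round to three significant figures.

t ≈ 2.00 s

The moment of inertia is (2/5)MR², giving k ≡ I/(MR²) = 0.4.
Newton's second law down the slope: Mg sinθ − f = Ma. The torque equation fR = Iα (with α = a/R) gives f = kMa.
Hence a = g sinθ/(1+k) = 9.8×sin25.7°/1.4 = 3.036 m/s².
With constant a from rest, t = √(2L/a) = √(2·6.08/3.036) ≈ 2.00 s.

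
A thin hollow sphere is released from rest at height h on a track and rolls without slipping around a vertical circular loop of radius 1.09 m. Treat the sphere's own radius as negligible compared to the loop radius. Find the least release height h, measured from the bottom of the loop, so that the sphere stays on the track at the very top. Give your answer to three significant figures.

Here I = (2/3)MR², so the shape factor k = I/(MR²) = 2/3.
At the top, contact is just lost when gravity alone supplies the centripetal force: Mg = Mv_top²/r, i.e. v_top² = gr.
With ω = v/R, the kinetic energy at speed v is ½(1+k)Mv² = (5/6)Mv².
Energy conservation from release (height h) to the top (height 2r): Mgh = Mg(2r) + (5/6)M·gr.
Thus h_min = 2r + (1+k)r/2 = r(2 + 1.667/2) = 1.09 × 2.833 ≈ 3.09 m.

h_min ≈ 3.09 m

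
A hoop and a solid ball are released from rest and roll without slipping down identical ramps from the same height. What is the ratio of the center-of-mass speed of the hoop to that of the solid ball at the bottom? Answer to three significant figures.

Each satisfies Mgh = ½(1+k)Mv² with k = I/(MR²), so v ∝ 1/√(1+k).
For the hoop k = 1; for the solid ball k = 0.4.
v₁/v₂ = √((1+k₂)/(1+k₁)) = √(1.4/2) ≈ 0.837.

v_ratio ≈ 0.837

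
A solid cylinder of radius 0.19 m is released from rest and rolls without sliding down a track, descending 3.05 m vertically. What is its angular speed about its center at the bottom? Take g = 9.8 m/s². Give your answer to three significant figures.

For this body I = (1/2)MR², i.e. k = I/(MR²) = 0.5.
Pure rolling means v = ωR; then KE = ½Mv² + ½I(v/R)² = ½(1+k)Mv² = (3/4)Mv².
Energy conservation Mgh = ½(1+k)Mv² gives v = √(2gh/(1+k)) = √(2 × 9.8 × 3.05 / 1.5) = 6.313 m/s.
Then ω = v/R = 6.313 / 0.19 ≈ 33.2 rad/s.

ω ≈ 33.2 rad/s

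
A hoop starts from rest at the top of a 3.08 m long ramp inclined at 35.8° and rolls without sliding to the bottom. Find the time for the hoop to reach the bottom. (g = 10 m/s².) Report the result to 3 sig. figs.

For this body I = MR², i.e. k = I/(MR²) = 1.
Newton's second law down the slope: Mg sinθ − f = Ma. The torque equation fR = Iα (with α = a/R) gives f = kMa.
Hence a = g sinθ/(1+k) = 10×sin35.8°/2 = 2.925 m/s².
Starting from rest, L = ½at², so t = √(2L/a) = √(2×3.08/2.925) ≈ 1.45 s.

t ≈ 1.45 s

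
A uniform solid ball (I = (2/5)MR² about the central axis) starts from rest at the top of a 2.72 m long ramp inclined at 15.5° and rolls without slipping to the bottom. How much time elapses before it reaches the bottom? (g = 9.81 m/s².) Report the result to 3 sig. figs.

The moment of inertia is (2/5)MR², giving k ≡ I/(MR²) = 0.4.
Translational: Mg sinθ − f = Ma. Rotational about the CM: fR = Iα = kMRa, so f = kMa.
Hence a = g sinθ/(1+k) = 9.81×sin15.5°/1.4 = 1.873 m/s².
With constant a from rest, t = √(2L/a) = √(2·2.72/1.873) ≈ 1.70 s.

t ≈ 1.70 s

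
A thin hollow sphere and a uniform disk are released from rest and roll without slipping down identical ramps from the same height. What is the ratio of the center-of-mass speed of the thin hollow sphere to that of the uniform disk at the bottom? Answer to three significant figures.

v_ratio ≈ 0.949

Each satisfies Mgh = ½(1+k)Mv² with k = I/(MR²), so v ∝ 1/√(1+k).
For the thin hollow sphere k = 2/3; for the uniform disk k = 0.5.
v₁/v₂ = √((1+k₂)/(1+k₁)) = √(1.5/1.667) ≈ 0.949.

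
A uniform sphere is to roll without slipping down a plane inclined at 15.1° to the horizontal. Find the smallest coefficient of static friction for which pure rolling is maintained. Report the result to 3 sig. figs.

μ_min ≈ 0.0771

Here I = (2/5)MR², so the shape factor k = I/(MR²) = 0.4.
Translational: Mg sinθ − f = Ma. Rotational about the CM: fR = Iα = kMRa, so f = kMa.
These give a = g sinθ/(1+k) and the required friction f = kMg sinθ/(1+k).
The normal force is N = Mg cosθ, so μ_min = f/N = k tanθ/(1+k).
μ_min = 0.4 × tan15.1° / 1.4 ≈ 0.0771.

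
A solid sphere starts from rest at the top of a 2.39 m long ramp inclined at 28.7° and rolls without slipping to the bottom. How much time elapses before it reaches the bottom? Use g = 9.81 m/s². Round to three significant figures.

For this body I = (2/5)MR², i.e. k = I/(MR²) = 0.4.
Newton's second law down the slope: Mg sinθ − f = Ma. The torque equation fR = Iα (with α = a/R) gives f = kMa.
Hence a = g sinθ/(1+k) = 9.81×sin28.7°/1.4 = 3.365 m/s².
Starting from rest, L = ½at², so t = √(2L/a) = √(2×2.39/3.365) ≈ 1.19 s.

t ≈ 1.19 s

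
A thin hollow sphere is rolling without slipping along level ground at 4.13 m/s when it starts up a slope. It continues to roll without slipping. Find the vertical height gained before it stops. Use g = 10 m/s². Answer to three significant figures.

h ≈ 1.42 m

For this body I = (2/3)MR², i.e. k = I/(MR²) = 2/3.
The rolling condition ω = v/R makes the rotational term ½I(v/R)² = ½kMv², so KE_total = ½(1+k)Mv² = (5/6)Mv².
All of this converts to potential energy at the highest point: (5/6)Mv₀² = Mgh.
Thus h = (1+k)v₀²/(2g) = 1.667 × 4.13² / (2 × 10) ≈ 1.42 m.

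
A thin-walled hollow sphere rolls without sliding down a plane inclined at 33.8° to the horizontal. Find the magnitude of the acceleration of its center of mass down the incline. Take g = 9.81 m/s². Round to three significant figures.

a ≈ 3.27 m/s²

The moment of inertia is (2/3)MR², giving k ≡ I/(MR²) = 2/3.
Newton's second law down the slope: Mg sinθ − f = Ma. The torque equation fR = Iα (with α = a/R) gives f = kMa.
Eliminating f: Mg sinθ = (1+k)Ma, so a = g sinθ/(1+k) = 9.81 × sin33.8° / 1.667 ≈ 3.27 m/s².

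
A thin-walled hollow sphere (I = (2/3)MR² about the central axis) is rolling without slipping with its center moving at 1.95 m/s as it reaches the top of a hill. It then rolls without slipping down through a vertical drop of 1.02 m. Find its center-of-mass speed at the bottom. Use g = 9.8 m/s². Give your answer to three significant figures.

The moment of inertia is (2/3)MR², giving k ≡ I/(MR²) = 2/3.
Pure rolling means v = ωR; then KE = ½Mv² + ½I(v/R)² = ½(1+k)Mv² = (5/6)Mv².
Energy conservation: (5/6)Mv₀² + Mgh = (5/6)Mv², so v² = v₀² + 2gh/(1+k).
v = √(1.95² + 2×9.8×1.02/1.667) = √15.8 ≈ 3.97 m/s.

v ≈ 3.97 m/s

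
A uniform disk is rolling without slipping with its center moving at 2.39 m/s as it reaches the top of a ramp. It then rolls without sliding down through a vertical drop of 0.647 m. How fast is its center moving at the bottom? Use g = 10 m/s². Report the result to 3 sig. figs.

With I = (1/2)MR², the ratio k = I/(MR²) is 0.5.
Since it rolls without slipping, ω = v/R and KE = ½Mv² + ½Iω² = ½(1+k)Mv² = (3/4)Mv².
Energy conservation: (3/4)Mv₀² + Mgh = (3/4)Mv², so v² = v₀² + 2gh/(1+k).
v = √(2.39² + 2×10×0.647/1.5) = √14.34 ≈ 3.79 m/s.

v ≈ 3.79 m/s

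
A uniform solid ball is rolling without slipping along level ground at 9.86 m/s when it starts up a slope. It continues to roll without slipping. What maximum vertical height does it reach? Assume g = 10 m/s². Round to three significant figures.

For this body I = (2/5)MR², i.e. k = I/(MR²) = 0.4.
Rolling without slipping gives ω = v/R, so the total kinetic energy is ½Mv² + ½Iω² = ½(1+k)Mv² = (7/10)Mv².
All of this converts to potential energy at the highest point: (7/10)Mv₀² = Mgh.
Thus h = (1+k)v₀²/(2g) = 1.4 × 9.86² / (2 × 10) ≈ 6.81 m.

h ≈ 6.81 m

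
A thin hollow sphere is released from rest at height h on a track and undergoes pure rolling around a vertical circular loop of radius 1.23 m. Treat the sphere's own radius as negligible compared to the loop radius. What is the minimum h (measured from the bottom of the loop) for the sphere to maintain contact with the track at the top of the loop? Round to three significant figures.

h_min ≈ 3.49 m

The moment of inertia is (2/3)MR², giving k ≡ I/(MR²) = 2/3.
At the top of the loop, the minimum-contact condition is Mg = Mv_top²/r, so v_top² = gr.
With ω = v/R, the kinetic energy at speed v is ½(1+k)Mv² = (5/6)Mv².
Energy conservation from release (height h) to the top (height 2r): Mgh = Mg(2r) + (5/6)M·gr.
Thus h_min = 2r + (1+k)r/2 = r(2 + 1.667/2) = 1.23 × 2.833 ≈ 3.49 m.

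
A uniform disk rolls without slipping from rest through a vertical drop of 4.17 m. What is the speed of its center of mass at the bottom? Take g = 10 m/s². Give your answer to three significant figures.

The moment of inertia is (1/2)MR², giving k ≡ I/(MR²) = 0.5.
The rolling condition ω = v/R makes the rotational term ½I(v/R)² = ½kMv², so KE_total = ½(1+k)Mv² = (3/4)Mv².
Setting Mgh = (3/4)Mv² gives v = √(2gh/(1+k)) = √(2·10·4.17/1.5) ≈ 7.46 m/s.

v ≈ 7.46 m/s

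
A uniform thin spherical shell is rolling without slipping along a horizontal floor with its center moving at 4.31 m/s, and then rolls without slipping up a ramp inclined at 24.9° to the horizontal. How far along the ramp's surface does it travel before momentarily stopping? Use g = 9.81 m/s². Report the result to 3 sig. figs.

d ≈ 3.75 m

The moment of inertia is (2/3)MR², giving k ≡ I/(MR²) = 2/3.
Rolling without slipping gives ω = v/R, so the total kinetic energy is ½Mv² + ½Iω² = ½(1+k)Mv² = (5/6)Mv².
Setting this equal to Mgh gives the vertical rise h = (1+k)v₀²/(2g) = 1.667×4.31²/(2×9.81) = 1.578 m.
Along the incline, d = h/sinθ = 1.578/sin24.9° ≈ 3.75 m.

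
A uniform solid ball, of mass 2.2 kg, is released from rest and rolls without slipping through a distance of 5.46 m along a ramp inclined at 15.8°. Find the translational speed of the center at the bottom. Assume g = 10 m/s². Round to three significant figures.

The moment of inertia is (2/5)MR², giving k ≡ I/(MR²) = 0.4.
The rolling condition ω = v/R makes the rotational term ½I(v/R)² = ½kMv², so KE_total = ½(1+k)Mv² = (7/10)Mv².
The vertical drop is h = L sinθ = 5.46 × sin15.8° = 1.487 m.
Energy conservation: Mgh = (7/10)Mv², so v = √(2gh/(1+k)) = √(2 × 10 × 1.487 / 1.4) ≈ 4.61 m/s.

v ≈ 4.61 m/s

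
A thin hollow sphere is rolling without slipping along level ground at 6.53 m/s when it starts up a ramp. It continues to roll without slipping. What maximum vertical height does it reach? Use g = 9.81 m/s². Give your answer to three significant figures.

h ≈ 3.62 m

The moment of inertia is (2/3)MR², giving k ≡ I/(MR²) = 2/3.
The rolling condition ω = v/R makes the rotational term ½I(v/R)² = ½kMv², so KE_total = ½(1+k)Mv² = (5/6)Mv².
All of this converts to potential energy at the highest point: (5/6)Mv₀² = Mgh.
Thus h = (1+k)v₀²/(2g) = 1.667 × 6.53² / (2 × 9.81) ≈ 3.62 m.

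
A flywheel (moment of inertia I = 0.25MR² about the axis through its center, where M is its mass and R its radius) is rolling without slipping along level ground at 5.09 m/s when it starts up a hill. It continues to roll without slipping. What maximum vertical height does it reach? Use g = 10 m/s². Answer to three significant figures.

With I = 0.25MR², the ratio k = I/(MR²) is 0.25.
Pure rolling means v = ωR; then KE = ½Mv² + ½I(v/R)² = ½(1+k)Mv² = (5/8)Mv².
All of this converts to potential energy at the highest point: (5/8)Mv₀² = Mgh.
Thus h = (1+k)v₀²/(2g) = 1.25 × 5.09² / (2 × 10) ≈ 1.62 m.

h ≈ 1.62 m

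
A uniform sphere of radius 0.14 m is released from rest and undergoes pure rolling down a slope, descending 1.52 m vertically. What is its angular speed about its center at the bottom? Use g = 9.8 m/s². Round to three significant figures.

For this body I = (2/5)MR², i.e. k = I/(MR²) = 0.4.
Rolling without slipping gives ω = v/R, so the total kinetic energy is ½Mv² + ½Iω² = ½(1+k)Mv² = (7/10)Mv².
Energy conservation Mgh = ½(1+k)Mv² gives v = √(2gh/(1+k)) = √(2 × 9.8 × 1.52 / 1.4) = 4.613 m/s.
The angular speed follows from ω = v/R = 4.613/0.14 ≈ 33.0 rad/s.

ω ≈ 33.0 rad/s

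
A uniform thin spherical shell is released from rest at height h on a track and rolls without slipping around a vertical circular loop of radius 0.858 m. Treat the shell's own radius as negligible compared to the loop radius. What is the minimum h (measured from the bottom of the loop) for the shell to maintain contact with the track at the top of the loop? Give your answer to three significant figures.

The moment of inertia is (2/3)MR², giving k ≡ I/(MR²) = 2/3.
At the top of the loop, the minimum-contact condition is Mg = Mv_top²/r, so v_top² = gr.
With ω = v/R, the kinetic energy at speed v is ½(1+k)Mv² = (5/6)Mv².
Energy conservation from release (height h) to the top (height 2r): Mgh = Mg(2r) + (5/6)M·gr.
Thus h_min = 2r + (1+k)r/2 = r(2 + 1.667/2) = 0.858 × 2.833 ≈ 2.43 m.

h_min ≈ 2.43 m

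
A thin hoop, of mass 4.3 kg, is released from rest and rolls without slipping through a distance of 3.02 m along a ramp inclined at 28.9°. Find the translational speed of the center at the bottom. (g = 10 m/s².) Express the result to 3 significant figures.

v ≈ 3.82 m/s

For this body I = MR², i.e. k = I/(MR²) = 1.
Rolling without slipping gives ω = v/R, so the total kinetic energy is ½Mv² + ½Iω² = ½(1+k)Mv² = Mv².
The vertical drop is h = L sinθ = 3.02 × sin28.9° = 1.46 m.
Setting Mgh = Mv² gives v = √(2gh/(1+k)) = √(2·10·1.46/2) ≈ 3.82 m/s.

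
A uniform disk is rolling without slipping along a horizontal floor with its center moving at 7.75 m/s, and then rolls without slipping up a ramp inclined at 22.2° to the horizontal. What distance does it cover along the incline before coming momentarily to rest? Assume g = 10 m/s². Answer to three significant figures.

d ≈ 11.9 m

The moment of inertia is (1/2)MR², giving k ≡ I/(MR²) = 0.5.
Since it rolls without slipping, ω = v/R and KE = ½Mv² + ½Iω² = ½(1+k)Mv² = (3/4)Mv².
Setting this equal to Mgh gives the vertical rise h = (1+k)v₀²/(2g) = 1.5×7.75²/(2×10) = 4.505 m.
Along the incline, d = h/sinθ = 4.505/sin22.2° ≈ 11.9 m.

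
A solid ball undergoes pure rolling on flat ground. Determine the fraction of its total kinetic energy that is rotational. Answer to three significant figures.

fraction ≈ 0.286

Here I = (2/5)MR², so the shape factor k = I/(MR²) = 0.4.
Since ω = v/R, the translational part is ½Mv² and the rotational part is ½I(v/R)² = ½kMv²; the total is ½(1+k)Mv².
The rotational fraction is therefore k/(1+k) = 0.4/1.4 ≈ 0.286.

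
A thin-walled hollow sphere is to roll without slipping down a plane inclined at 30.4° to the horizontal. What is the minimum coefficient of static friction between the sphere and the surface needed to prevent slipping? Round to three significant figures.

μ_min ≈ 0.235

Here I = (2/3)MR², so the shape factor k = I/(MR²) = 2/3.
Newton's second law down the slope: Mg sinθ − f = Ma. The torque equation fR = Iα (with α = a/R) gives f = kMa.
These give a = g sinθ/(1+k) and the required friction f = kMg sinθ/(1+k).
With N = Mg cosθ, the no-slip condition f ≤ μN gives μ_min = f/N = k tanθ/(1+k).
μ_min = (2/3) × tan30.4° / 1.667 ≈ 0.235.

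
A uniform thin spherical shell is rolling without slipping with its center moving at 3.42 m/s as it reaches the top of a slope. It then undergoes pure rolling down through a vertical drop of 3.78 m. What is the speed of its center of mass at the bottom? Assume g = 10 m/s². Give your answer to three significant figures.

v ≈ 7.55 m/s

The moment of inertia is (2/3)MR², giving k ≡ I/(MR²) = 2/3.
Since it rolls without slipping, ω = v/R and KE = ½Mv² + ½Iω² = ½(1+k)Mv² = (5/6)Mv².
Conserving energy between top and bottom: (5/6)Mv² = (5/6)Mv₀² + Mgh, hence v² = v₀² + 2gh/(1+k).
v = √(3.42² + 2×10×3.78/1.667) = √57.06 ≈ 7.55 m/s.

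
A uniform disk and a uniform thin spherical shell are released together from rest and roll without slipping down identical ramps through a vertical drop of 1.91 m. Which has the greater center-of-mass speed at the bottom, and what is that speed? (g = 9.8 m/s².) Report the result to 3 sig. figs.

For rolling without slipping, Mgh = ½(1+k)Mv² where k = I/(MR²), so v = √(2gh/(1+k)).
Uniform disk: k = 0.5, giving v = √(2×9.8×1.91/1.5) = 4.996 m/s.
Uniform thin spherical shell: k = 2/3, giving v = √(2×9.8×1.91/1.667) = 4.739 m/s.
The smaller k wins: the uniform disk, at ≈ 5.00 m/s.

the uniform disk, at v ≈ 5.00 m/s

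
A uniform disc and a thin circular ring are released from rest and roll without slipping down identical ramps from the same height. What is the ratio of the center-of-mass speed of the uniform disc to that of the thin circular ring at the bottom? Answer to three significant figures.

v_ratio ≈ 1.15

Each satisfies Mgh = ½(1+k)Mv² with k = I/(MR²), so v ∝ 1/√(1+k).
For the uniform disc k = 0.5; for the thin circular ring k = 1.
v₁/v₂ = √((1+k₂)/(1+k₁)) = √(2/1.5) ≈ 1.15.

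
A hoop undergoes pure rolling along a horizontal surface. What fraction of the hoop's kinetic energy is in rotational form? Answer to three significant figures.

fraction ≈ 0.500

For this body I = MR², i.e. k = I/(MR²) = 1.
With ω = v/R, KE_trans = ½Mv² and KE_rot = ½Iω² = ½kMv², so KE_total = ½(1+k)Mv².
The rotational fraction is therefore k/(1+k) = 1/2 ≈ 0.500.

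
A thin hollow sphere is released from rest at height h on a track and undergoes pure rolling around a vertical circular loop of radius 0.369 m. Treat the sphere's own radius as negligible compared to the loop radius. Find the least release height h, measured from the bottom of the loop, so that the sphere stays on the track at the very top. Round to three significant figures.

With I = (2/3)MR², the ratio k = I/(MR²) is 2/3.
At the top, contact is just lost when gravity alone supplies the centripetal force: Mg = Mv_top²/r, i.e. v_top² = gr.
With ω = v/R, the kinetic energy at speed v is ½(1+k)Mv² = (5/6)Mv².
Energy conservation from release (height h) to the top (height 2r): Mgh = Mg(2r) + (5/6)M·gr.
Thus h_min = 2r + (1+k)r/2 = r(2 + 1.667/2) = 0.369 × 2.833 ≈ 1.05 m.

h_min ≈ 1.05 m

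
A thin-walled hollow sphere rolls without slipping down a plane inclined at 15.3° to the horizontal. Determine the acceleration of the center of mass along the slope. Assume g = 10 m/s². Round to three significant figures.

The moment of inertia is (2/3)MR², giving k ≡ I/(MR²) = 2/3.
Translational: Mg sinθ − f = Ma. Rotational about the CM: fR = Iα = kMRa, so f = kMa.
Eliminating f: Mg sinθ = (1+k)Ma, so a = g sinθ/(1+k) = 10 × sin15.3° / 1.667 ≈ 1.58 m/s².

a ≈ 1.58 m/s²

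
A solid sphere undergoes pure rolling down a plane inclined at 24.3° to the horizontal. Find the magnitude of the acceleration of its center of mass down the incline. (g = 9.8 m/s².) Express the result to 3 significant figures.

Here I = (2/5)MR², so the shape factor k = I/(MR²) = 0.4.
Newton's second law down the slope: Mg sinθ − f = Ma. The torque equation fR = Iα (with α = a/R) gives f = kMa.
Eliminating f: Mg sinθ = (1+k)Ma, so a = g sinθ/(1+k) = 9.8 × sin24.3° / 1.4 ≈ 2.88 m/s².

a ≈ 2.88 m/s²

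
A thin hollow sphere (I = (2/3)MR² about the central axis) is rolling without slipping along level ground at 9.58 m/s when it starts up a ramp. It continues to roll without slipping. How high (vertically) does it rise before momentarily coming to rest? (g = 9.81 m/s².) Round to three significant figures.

With I = (2/3)MR², the ratio k = I/(MR²) is 2/3.
Rolling without slipping gives ω = v/R, so the total kinetic energy is ½Mv² + ½Iω² = ½(1+k)Mv² = (5/6)Mv².
At the top the kinetic energy is zero, so (5/6)Mv₀² = Mgh.
Thus h = (1+k)v₀²/(2g) = 1.667 × 9.58² / (2 × 9.81) ≈ 7.80 m.

h ≈ 7.80 m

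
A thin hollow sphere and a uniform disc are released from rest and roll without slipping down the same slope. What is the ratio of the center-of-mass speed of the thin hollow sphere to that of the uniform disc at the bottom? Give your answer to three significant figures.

Each satisfies Mgh = ½(1+k)Mv² with k = I/(MR²), so v ∝ 1/√(1+k).
For the thin hollow sphere k = 2/3; for the uniform disc k = 0.5.
v₁/v₂ = √((1+k₂)/(1+k₁)) = √(1.5/1.667) ≈ 0.949.

v_ratio ≈ 0.949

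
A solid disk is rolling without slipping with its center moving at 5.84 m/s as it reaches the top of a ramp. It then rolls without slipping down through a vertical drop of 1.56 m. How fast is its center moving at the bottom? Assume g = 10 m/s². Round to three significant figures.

v ≈ 7.41 m/s

The moment of inertia is (1/2)MR², giving k ≡ I/(MR²) = 0.5.
Rolling without slipping gives ω = v/R, so the total kinetic energy is ½Mv² + ½Iω² = ½(1+k)Mv² = (3/4)Mv².
Energy conservation: (3/4)Mv₀² + Mgh = (3/4)Mv², so v² = v₀² + 2gh/(1+k).
v = √(5.84² + 2×10×1.56/1.5) = √54.91 ≈ 7.41 m/s.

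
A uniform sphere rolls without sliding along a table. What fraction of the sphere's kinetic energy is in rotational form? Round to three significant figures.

For this body I = (2/5)MR², i.e. k = I/(MR²) = 0.4.
With ω = v/R, KE_trans = ½Mv² and KE_rot = ½Iω² = ½kMv², so KE_total = ½(1+k)Mv².
The rotational fraction is therefore k/(1+k) = 0.4/1.4 ≈ 0.286.

fraction ≈ 0.286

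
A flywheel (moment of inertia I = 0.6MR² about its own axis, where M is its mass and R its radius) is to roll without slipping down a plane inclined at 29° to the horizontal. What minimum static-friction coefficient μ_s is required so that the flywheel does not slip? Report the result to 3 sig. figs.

μ_min ≈ 0.208

For this body I = 0.6MR², i.e. k = I/(MR²) = 0.6.
Translational: Mg sinθ − f = Ma. Rotational about the CM: fR = Iα = kMRa, so f = kMa.
These give a = g sinθ/(1+k) and the required friction f = kMg sinθ/(1+k).
With N = Mg cosθ, the no-slip condition f ≤ μN gives μ_min = f/N = k tanθ/(1+k).
μ_min = 0.6 × tan29° / 1.6 ≈ 0.208.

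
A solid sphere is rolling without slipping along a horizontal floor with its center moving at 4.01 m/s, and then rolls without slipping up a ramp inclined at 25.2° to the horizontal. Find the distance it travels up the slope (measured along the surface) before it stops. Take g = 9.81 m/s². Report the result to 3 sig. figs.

d ≈ 2.69 m

Here I = (2/5)MR², so the shape factor k = I/(MR²) = 0.4.
Rolling without slipping gives ω = v/R, so the total kinetic energy is ½Mv² + ½Iω² = ½(1+k)Mv² = (7/10)Mv².
Setting this equal to Mgh gives the vertical rise h = (1+k)v₀²/(2g) = 1.4×4.01²/(2×9.81) = 1.147 m.
Along the incline, d = h/sinθ = 1.147/sin25.2° ≈ 2.69 m.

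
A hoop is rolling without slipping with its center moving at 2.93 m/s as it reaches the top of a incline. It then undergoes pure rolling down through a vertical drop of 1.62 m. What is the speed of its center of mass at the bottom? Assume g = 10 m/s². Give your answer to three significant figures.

v ≈ 4.98 m/s

With I = MR², the ratio k = I/(MR²) is 1.
The rolling condition ω = v/R makes the rotational term ½I(v/R)² = ½kMv², so KE_total = ½(1+k)Mv² = Mv².
Energy conservation: Mv₀² + Mgh = Mv², so v² = v₀² + 2gh/(1+k).
v = √(2.93² + 2×10×1.62/2) = √24.78 ≈ 4.98 m/s.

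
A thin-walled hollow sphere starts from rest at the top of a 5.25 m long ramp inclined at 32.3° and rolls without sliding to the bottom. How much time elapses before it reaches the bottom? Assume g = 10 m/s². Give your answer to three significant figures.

t ≈ 1.81 s

For this body I = (2/3)MR², i.e. k = I/(MR²) = 2/3.
Along the incline Mg sinθ − f = Ma, and torque about the center fR = Iα = kMR²(a/R) gives f = kMa.
Hence a = g sinθ/(1+k) = 10×sin32.3°/1.667 = 3.206 m/s².
With constant a from rest, t = √(2L/a) = √(2·5.25/3.206) ≈ 1.81 s.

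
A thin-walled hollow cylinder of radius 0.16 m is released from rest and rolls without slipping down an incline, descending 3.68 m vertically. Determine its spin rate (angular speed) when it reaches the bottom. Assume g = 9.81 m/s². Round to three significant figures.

Here I = MR², so the shape factor k = I/(MR²) = 1.
Pure rolling means v = ωR; then KE = ½Mv² + ½I(v/R)² = ½(1+k)Mv² = Mv².
Energy conservation Mgh = ½(1+k)Mv² gives v = √(2gh/(1+k)) = √(2 × 9.81 × 3.68 / 2) = 6.008 m/s.
Then ω = v/R = 6.008 / 0.16 ≈ 37.6 rad/s.

ω ≈ 37.6 rad/s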